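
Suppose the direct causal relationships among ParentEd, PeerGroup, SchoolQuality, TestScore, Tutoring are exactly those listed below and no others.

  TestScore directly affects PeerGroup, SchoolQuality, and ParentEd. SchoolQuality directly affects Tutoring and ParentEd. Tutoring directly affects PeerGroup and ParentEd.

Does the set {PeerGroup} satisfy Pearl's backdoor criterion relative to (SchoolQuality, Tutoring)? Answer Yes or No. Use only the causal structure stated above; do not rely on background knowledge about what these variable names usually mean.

Backdoor paths from SchoolQuality to Tutoring (paths whose first edge points into SchoolQuality):
  P1: SchoolQuality <- TestScore -> PeerGroup <- Tutoring
  P2: SchoolQuality <- TestScore -> ParentEd <- Tutoring
Condition 1 (no descendant of SchoolQuality in the set): FAILS — PeerGroup is a descendant of SchoolQuality.
Condition 2 (every backdoor path blocked by {PeerGroup}):
  P1: open — collider(s) PeerGroup are conditioned on (or have a conditioned descendant) and no non-collider on the path is in the set.
  P2: blocked at collider ParentEd (neither it nor any descendant is in the conditioning set).
{PeerGroup} does not satisfy the backdoor criterion.

No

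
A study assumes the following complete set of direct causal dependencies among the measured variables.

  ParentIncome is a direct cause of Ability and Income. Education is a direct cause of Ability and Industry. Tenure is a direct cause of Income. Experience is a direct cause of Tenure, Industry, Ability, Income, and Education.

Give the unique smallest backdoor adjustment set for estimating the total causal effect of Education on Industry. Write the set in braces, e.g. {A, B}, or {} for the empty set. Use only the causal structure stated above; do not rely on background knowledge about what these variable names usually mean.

Variables eligible for adjustment (non-descendants of Education, excluding Education and Industry): {Experience, Income, ParentIncome, Tenure}.
Backdoor paths from Education to Industry:
  P1: Education <- Experience -> Industry
The empty set is not sufficient: P1 (Education <- Experience -> Industry) has no collider blocking it and no conditioned non-collider, so it is open.
Try {Experience}:
  P1: blocked at fork node Experience ∈ conditioning set.
{Experience} contains no descendant of Education and blocks every backdoor path.
No other singleton works — e.g. {ParentIncome} leaves P1 open — so {Experience} is the unique smallest valid adjustment set.

{Experience}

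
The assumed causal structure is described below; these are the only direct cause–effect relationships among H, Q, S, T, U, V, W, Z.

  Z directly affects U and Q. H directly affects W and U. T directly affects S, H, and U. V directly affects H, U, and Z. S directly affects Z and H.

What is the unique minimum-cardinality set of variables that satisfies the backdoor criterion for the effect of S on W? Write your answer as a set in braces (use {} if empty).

{T}

Variables eligible for adjustment (non-descendants of S, excluding S and W): {T, V}.
Backdoor paths from S to W:
  P1: S <- T -> H -> W
  P2: S <- T -> U <- V -> H -> W
  P3: S <- T -> U <- Z <- V -> H -> W
  P4: S <- T -> U <- H -> W
The empty set is not sufficient: P1 (S <- T -> H -> W) has no collider blocking it and no conditioned non-collider, so it is open.
Try {T}:
  P1: blocked at fork node T ∈ conditioning set.
  P2: blocked at fork node T ∈ conditioning set.
  P3: blocked at fork node T ∈ conditioning set.
  P4: blocked at fork node T ∈ conditioning set.
{T} contains no descendant of S and blocks every backdoor path.
No other singleton works — e.g. {V} leaves P1 open — so {T} is the unique smallest valid adjustment set.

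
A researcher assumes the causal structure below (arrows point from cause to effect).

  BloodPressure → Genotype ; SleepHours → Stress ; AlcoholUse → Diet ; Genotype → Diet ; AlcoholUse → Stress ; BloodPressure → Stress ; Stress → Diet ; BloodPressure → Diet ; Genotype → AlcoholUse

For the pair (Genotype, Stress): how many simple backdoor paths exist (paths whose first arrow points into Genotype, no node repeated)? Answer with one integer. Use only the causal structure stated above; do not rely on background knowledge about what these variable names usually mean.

3

A backdoor path from Genotype to Stress is any simple undirected path whose first edge points into Genotype (i.e. leaves Genotype via a parent).
Parents of Genotype: {BloodPressure}.
Enumerating:
  P1: Genotype <- BloodPressure -> Stress
  P2: Genotype <- BloodPressure -> Diet <- AlcoholUse -> Stress
  P3: Genotype <- BloodPressure -> Diet <- Stress
That exhausts the simple backdoor paths. Count: 3.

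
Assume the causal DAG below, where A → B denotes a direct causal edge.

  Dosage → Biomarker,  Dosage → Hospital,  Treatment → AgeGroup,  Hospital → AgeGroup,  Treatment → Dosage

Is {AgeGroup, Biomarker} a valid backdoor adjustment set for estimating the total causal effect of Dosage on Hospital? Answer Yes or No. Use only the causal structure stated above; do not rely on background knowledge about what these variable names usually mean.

No

Backdoor paths from Dosage to Hospital (paths whose first edge points into Dosage):
  P1: Dosage <- Treatment -> AgeGroup <- Hospital
Condition 1 (no descendant of Dosage in the set): FAILS — AgeGroup and Biomarker are descendants of Dosage.
Condition 2 (every backdoor path blocked by {AgeGroup, Biomarker}):
  P1: open — collider(s) AgeGroup are conditioned on (or have a conditioned descendant) and no non-collider on the path is in the set.
{AgeGroup, Biomarker} does not satisfy the backdoor criterion.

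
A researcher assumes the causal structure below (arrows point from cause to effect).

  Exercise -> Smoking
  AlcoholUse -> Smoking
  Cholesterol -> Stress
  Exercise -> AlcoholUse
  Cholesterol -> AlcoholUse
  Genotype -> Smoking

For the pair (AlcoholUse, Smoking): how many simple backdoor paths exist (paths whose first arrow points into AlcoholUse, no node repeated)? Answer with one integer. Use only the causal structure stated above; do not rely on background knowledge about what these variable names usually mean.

1

A backdoor path from AlcoholUse to Smoking is any simple undirected path whose first edge points into AlcoholUse (i.e. leaves AlcoholUse via a parent).
Parents of AlcoholUse: {Cholesterol, Exercise}.
Enumerating:
  P1: AlcoholUse <- Exercise -> Smoking
That exhausts the simple backdoor paths. Count: 1.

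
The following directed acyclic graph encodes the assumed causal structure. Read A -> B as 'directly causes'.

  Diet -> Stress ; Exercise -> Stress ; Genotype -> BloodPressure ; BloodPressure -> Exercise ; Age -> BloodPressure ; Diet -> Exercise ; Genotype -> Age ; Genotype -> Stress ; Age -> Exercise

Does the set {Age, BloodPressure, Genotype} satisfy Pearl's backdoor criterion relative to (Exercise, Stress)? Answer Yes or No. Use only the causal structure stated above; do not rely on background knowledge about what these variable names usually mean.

Backdoor paths from Exercise to Stress (paths whose first edge points into Exercise):
  P1: Exercise <- Age <- Genotype -> Stress
  P2: Exercise <- Age -> BloodPressure <- Genotype -> Stress
  P3: Exercise <- Diet -> Stress
  P4: Exercise <- BloodPressure <- Genotype -> Stress
  P5: Exercise <- BloodPressure <- Age <- Genotype -> Stress
Condition 1 (no descendant of Exercise in the set): holds — descendants of Exercise are {Stress}; none are in {Age, BloodPressure, Genotype}.
Condition 2 (every backdoor path blocked by {Age, BloodPressure, Genotype}):
  P1: blocked at chain node Age ∈ conditioning set.
  P2: blocked at fork node Age ∈ conditioning set.
  P3: open — no interior node is in the conditioning set.
  P4: blocked at chain node BloodPressure ∈ conditioning set.
  P5: blocked at chain node BloodPressure ∈ conditioning set.
{Age, BloodPressure, Genotype} does not satisfy the backdoor criterion.

No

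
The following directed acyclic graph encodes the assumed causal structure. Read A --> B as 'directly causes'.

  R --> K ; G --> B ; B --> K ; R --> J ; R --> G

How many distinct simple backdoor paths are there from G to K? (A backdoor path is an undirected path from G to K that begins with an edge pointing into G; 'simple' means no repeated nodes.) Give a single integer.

1

A backdoor path from G to K is any simple undirected path whose first edge points into G (i.e. leaves G via a parent).
Parents of G: {R}.
Enumerating:
  P1: G <- R -> K
That exhausts the simple backdoor paths. Count: 1.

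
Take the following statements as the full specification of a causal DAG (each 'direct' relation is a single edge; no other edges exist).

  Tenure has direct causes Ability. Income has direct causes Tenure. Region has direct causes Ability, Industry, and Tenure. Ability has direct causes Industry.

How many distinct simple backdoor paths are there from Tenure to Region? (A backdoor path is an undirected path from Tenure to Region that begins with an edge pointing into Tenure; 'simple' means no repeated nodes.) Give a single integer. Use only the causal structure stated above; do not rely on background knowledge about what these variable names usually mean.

2

A backdoor path from Tenure to Region is any simple undirected path whose first edge points into Tenure (i.e. leaves Tenure via a parent).
Parents of Tenure: {Ability}.
Enumerating:
  P1: Tenure <- Ability <- Industry -> Region
  P2: Tenure <- Ability -> Region
That exhausts the simple backdoor paths. Count: 2.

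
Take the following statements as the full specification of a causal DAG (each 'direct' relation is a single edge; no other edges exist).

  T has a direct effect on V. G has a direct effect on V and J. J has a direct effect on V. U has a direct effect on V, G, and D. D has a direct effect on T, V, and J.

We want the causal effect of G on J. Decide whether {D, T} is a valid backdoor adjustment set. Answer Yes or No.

Backdoor paths from G to J (paths whose first edge points into G):
  P1: G <- U -> D -> T -> V <- J
  P2: G <- U -> D -> J
  P3: G <- U -> D -> V <- J
  P4: G <- U -> V <- D -> J
  P5: G <- U -> V <- T <- D -> J
  P6: G <- U -> V <- J
Condition 1 (no descendant of G in the set): holds — descendants of G are {J, V}; none are in {D, T}.
Condition 2 (every backdoor path blocked by {D, T}):
  P1: blocked at chain node D ∈ conditioning set.
  P2: blocked at chain node D ∈ conditioning set.
  P3: blocked at chain node D ∈ conditioning set.
  P4: blocked at collider V (neither it nor any descendant is in the conditioning set).
  P5: blocked at collider V (neither it nor any descendant is in the conditioning set).
  P6: blocked at collider V (neither it nor any descendant is in the conditioning set).
{D, T} satisfies the backdoor criterion.

Yes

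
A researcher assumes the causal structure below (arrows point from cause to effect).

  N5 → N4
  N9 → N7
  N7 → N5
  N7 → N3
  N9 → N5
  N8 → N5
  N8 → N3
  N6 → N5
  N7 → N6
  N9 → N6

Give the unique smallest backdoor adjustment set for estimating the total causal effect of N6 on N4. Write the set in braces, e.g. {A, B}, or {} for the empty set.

{N7, N9}

Variables eligible for adjustment (non-descendants of N6, excluding N6 and N4): {N3, N7, N8, N9}.
Backdoor paths from N6 to N4:
  P1: N6 <- N9 -> N7 -> N3 <- N8 -> N5 -> N4
  P2: N6 <- N9 -> N7 -> N5 -> N4
  P3: N6 <- N9 -> N5 -> N4
  P4: N6 <- N7 <- N9 -> N5 -> N4
  P5: N6 <- N7 -> N3 <- N8 -> N5 -> N4
  P6: N6 <- N7 -> N5 -> N4
The empty set is not sufficient: P2 (N6 <- N9 -> N7 -> N5 -> N4) has no collider blocking it and no conditioned non-collider, so it is open.
Try {N7, N9}:
  P1: blocked at fork node N9 ∈ conditioning set.
  P2: blocked at fork node N9 ∈ conditioning set.
  P3: blocked at fork node N9 ∈ conditioning set.
  P4: blocked at chain node N7 ∈ conditioning set.
  P5: blocked at fork node N7 ∈ conditioning set.
  P6: blocked at fork node N7 ∈ conditioning set.
{N7, N9} contains no descendant of N6 and blocks every backdoor path.
Every element of {N7, N9} is needed (dropping N7 leaves P6 open; dropping N9 leaves P3 open), so no proper subset is valid.
Among all size-2 subsets of the eligible variables, only {N7, N9} blocks every backdoor path, so it is the unique smallest valid adjustment set.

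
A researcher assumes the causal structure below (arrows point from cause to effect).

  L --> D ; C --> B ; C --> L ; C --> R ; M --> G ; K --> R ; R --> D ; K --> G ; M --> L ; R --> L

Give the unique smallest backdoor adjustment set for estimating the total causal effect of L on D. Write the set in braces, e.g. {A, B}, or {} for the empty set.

Variables eligible for adjustment (non-descendants of L, excluding L and D): {B, C, G, K, M, R}.
Backdoor paths from L to D:
  P1: L <- M -> G <- K -> R -> D
  P2: L <- C -> R -> D
  P3: L <- R -> D
The empty set is not sufficient: P2 (L <- C -> R -> D) has no collider blocking it and no conditioned non-collider, so it is open.
Try {R}:
  P1: blocked at collider G (neither it nor any descendant is in the conditioning set).
  P2: blocked at chain node R ∈ conditioning set.
  P3: blocked at fork node R ∈ conditioning set.
{R} contains no descendant of L and blocks every backdoor path.
No other singleton works — e.g. {M} leaves P2 open — so {R} is the unique smallest valid adjustment set.

{R}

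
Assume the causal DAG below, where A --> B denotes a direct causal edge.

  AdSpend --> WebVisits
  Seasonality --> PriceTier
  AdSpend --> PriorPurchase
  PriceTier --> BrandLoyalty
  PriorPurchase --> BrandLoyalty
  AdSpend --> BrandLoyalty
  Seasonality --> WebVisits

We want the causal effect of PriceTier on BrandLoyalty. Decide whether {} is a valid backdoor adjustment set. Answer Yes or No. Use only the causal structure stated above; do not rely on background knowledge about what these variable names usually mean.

Backdoor paths from PriceTier to BrandLoyalty (paths whose first edge points into PriceTier):
  P1: PriceTier <- Seasonality -> WebVisits <- AdSpend -> PriorPurchase -> BrandLoyalty
  P2: PriceTier <- Seasonality -> WebVisits <- AdSpend -> BrandLoyalty
Condition 1 (no descendant of PriceTier in the set): holds — descendants of PriceTier are {BrandLoyalty}; none are in {}.
Condition 2 (every backdoor path blocked by {}):
  P1: blocked at collider WebVisits (neither it nor any descendant is in the conditioning set).
  P2: blocked at collider WebVisits (neither it nor any descendant is in the conditioning set).
{} satisfies the backdoor criterion.

Yes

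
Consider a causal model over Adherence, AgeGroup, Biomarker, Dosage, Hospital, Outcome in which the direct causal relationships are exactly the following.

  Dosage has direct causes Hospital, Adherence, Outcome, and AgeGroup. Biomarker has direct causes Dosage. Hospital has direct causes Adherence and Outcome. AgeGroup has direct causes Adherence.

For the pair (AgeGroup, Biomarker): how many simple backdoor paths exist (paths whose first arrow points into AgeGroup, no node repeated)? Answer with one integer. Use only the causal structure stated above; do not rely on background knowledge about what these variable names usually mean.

3

A backdoor path from AgeGroup to Biomarker is any simple undirected path whose first edge points into AgeGroup (i.e. leaves AgeGroup via a parent).
Parents of AgeGroup: {Adherence}.
Enumerating:
  P1: AgeGroup <- Adherence -> Hospital <- Outcome -> Dosage -> Biomarker
  P2: AgeGroup <- Adherence -> Hospital -> Dosage -> Biomarker
  P3: AgeGroup <- Adherence -> Dosage -> Biomarker
That exhausts the simple backdoor paths. Count: 3.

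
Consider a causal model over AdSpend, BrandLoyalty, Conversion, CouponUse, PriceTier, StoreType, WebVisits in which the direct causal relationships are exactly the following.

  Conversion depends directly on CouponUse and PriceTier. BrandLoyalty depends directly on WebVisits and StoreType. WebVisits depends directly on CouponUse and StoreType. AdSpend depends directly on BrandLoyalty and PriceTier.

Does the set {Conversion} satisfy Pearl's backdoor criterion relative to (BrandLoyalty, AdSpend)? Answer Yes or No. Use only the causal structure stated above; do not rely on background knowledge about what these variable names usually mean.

Backdoor paths from BrandLoyalty to AdSpend (paths whose first edge points into BrandLoyalty):
  P1: BrandLoyalty <- StoreType -> WebVisits <- CouponUse -> Conversion <- PriceTier -> AdSpend
  P2: BrandLoyalty <- WebVisits <- CouponUse -> Conversion <- PriceTier -> AdSpend
Condition 1 (no descendant of BrandLoyalty in the set): holds — descendants of BrandLoyalty are {AdSpend}; none are in {Conversion}.
Condition 2 (every backdoor path blocked by {Conversion}):
  P1: blocked at collider WebVisits (neither it nor any descendant is in the conditioning set).
  P2: open — collider(s) Conversion are conditioned on (or have a conditioned descendant) and no non-collider on the path is in the set.
{Conversion} does not satisfy the backdoor criterion.

No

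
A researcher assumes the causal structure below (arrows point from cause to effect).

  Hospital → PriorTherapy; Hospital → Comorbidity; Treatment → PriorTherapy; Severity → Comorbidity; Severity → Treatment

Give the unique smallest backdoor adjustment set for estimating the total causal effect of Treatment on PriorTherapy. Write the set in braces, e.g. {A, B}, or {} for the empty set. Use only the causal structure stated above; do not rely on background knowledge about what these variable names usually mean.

Variables eligible for adjustment (non-descendants of Treatment, excluding Treatment and PriorTherapy): {Comorbidity, Hospital, Severity}.
Backdoor paths from Treatment to PriorTherapy:
  P1: Treatment <- Severity -> Comorbidity <- Hospital -> PriorTherapy
Each backdoor path contains an unconditioned collider, so every path is already blocked with the empty conditioning set:
  P1: blocked at collider Comorbidity (neither it nor any descendant is in the conditioning set).
The empty set is therefore the unique smallest valid set.

{}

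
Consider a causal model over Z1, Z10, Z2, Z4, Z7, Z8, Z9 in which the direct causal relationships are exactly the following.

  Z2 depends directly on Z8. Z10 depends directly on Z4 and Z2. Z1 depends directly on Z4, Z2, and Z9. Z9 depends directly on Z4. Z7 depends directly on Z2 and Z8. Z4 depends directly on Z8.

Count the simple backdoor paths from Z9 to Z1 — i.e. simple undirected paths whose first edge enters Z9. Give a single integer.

4

A backdoor path from Z9 to Z1 is any simple undirected path whose first edge points into Z9 (i.e. leaves Z9 via a parent).
Parents of Z9: {Z4}.
Enumerating:
  P1: Z9 <- Z4 <- Z8 -> Z2 -> Z1
  P2: Z9 <- Z4 <- Z8 -> Z7 <- Z2 -> Z1
  P3: Z9 <- Z4 -> Z10 <- Z2 -> Z1
  P4: Z9 <- Z4 -> Z1
That exhausts the simple backdoor paths. Count: 4.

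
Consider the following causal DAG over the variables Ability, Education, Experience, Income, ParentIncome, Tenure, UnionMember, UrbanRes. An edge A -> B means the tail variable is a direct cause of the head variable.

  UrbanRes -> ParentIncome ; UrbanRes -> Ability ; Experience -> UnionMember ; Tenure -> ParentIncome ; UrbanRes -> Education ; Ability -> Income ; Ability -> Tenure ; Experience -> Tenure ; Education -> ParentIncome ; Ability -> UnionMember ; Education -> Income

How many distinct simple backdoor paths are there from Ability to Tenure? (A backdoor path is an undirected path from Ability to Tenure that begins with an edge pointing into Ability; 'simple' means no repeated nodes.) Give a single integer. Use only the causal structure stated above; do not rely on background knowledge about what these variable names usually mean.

2

A backdoor path from Ability to Tenure is any simple undirected path whose first edge points into Ability (i.e. leaves Ability via a parent).
Parents of Ability: {UrbanRes}.
Enumerating:
  P1: Ability <- UrbanRes -> Education -> ParentIncome <- Tenure
  P2: Ability <- UrbanRes -> ParentIncome <- Tenure
That exhausts the simple backdoor paths. Count: 2.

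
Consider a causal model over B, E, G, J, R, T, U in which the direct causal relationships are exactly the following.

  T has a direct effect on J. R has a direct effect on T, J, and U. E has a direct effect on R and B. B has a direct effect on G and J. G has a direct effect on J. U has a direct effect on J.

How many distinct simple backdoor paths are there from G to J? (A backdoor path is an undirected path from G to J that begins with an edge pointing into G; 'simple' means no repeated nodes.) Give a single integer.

A backdoor path from G to J is any simple undirected path whose first edge points into G (i.e. leaves G via a parent).
Parents of G: {B}.
Enumerating:
  P1: G <- B <- E -> R -> T -> J
  P2: G <- B <- E -> R -> U -> J
  P3: G <- B <- E -> R -> J
  P4: G <- B -> J
That exhausts the simple backdoor paths. Count: 4.

4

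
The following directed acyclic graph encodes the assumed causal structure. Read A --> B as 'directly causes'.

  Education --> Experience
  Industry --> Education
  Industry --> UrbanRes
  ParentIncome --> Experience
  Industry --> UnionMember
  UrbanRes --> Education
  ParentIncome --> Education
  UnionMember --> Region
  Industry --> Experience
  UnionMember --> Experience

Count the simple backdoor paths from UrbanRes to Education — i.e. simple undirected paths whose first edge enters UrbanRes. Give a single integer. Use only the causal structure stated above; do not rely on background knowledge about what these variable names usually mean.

A backdoor path from UrbanRes to Education is any simple undirected path whose first edge points into UrbanRes (i.e. leaves UrbanRes via a parent).
Parents of UrbanRes: {Industry}.
Enumerating:
  P1: UrbanRes <- Industry -> UnionMember -> Experience <- ParentIncome -> Education
  P2: UrbanRes <- Industry -> UnionMember -> Experience <- Education
  P3: UrbanRes <- Industry -> Education
  P4: UrbanRes <- Industry -> Experience <- ParentIncome -> Education
  P5: UrbanRes <- Industry -> Experience <- Education
That exhausts the simple backdoor paths. Count: 5.

5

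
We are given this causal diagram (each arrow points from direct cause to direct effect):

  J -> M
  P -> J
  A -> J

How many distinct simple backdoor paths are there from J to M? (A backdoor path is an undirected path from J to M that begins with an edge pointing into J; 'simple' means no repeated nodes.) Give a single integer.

A backdoor path from J to M is any simple undirected path whose first edge points into J (i.e. leaves J via a parent).
Parents of J: {A, P}.
No simple path from any parent of J reaches M without revisiting J, so there are no backdoor paths.

0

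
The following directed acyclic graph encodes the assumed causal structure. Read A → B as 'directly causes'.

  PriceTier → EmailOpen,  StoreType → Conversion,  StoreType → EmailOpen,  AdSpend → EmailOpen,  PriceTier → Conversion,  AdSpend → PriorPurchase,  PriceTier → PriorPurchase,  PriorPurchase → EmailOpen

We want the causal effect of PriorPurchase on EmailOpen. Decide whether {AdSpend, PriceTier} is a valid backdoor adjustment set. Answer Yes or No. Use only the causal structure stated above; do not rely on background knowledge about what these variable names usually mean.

Yes

Backdoor paths from PriorPurchase to EmailOpen (paths whose first edge points into PriorPurchase):
  P1: PriorPurchase <- PriceTier -> EmailOpen
  P2: PriorPurchase <- PriceTier -> Conversion <- StoreType -> EmailOpen
  P3: PriorPurchase <- AdSpend -> EmailOpen
Condition 1 (no descendant of PriorPurchase in the set): holds — descendants of PriorPurchase are {EmailOpen}; none are in {AdSpend, PriceTier}.
Condition 2 (every backdoor path blocked by {AdSpend, PriceTier}):
  P1: blocked at fork node PriceTier ∈ conditioning set.
  P2: blocked at fork node PriceTier ∈ conditioning set.
  P3: blocked at fork node AdSpend ∈ conditioning set.
{AdSpend, PriceTier} satisfies the backdoor criterion.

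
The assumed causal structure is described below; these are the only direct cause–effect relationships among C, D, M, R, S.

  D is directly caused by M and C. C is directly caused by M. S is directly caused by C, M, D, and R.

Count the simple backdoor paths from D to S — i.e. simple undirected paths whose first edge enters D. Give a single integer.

4

A backdoor path from D to S is any simple undirected path whose first edge points into D (i.e. leaves D via a parent).
Parents of D: {C, M}.
Enumerating:
  P1: D <- M -> C -> S
  P2: D <- M -> S
  P3: D <- C <- M -> S
  P4: D <- C -> S
That exhausts the simple backdoor paths. Count: 4.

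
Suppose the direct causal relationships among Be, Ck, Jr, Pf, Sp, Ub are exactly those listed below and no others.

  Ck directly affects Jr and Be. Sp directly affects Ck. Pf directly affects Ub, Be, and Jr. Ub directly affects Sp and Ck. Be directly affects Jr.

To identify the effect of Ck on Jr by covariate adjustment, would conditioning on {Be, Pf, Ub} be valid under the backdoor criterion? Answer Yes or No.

No

Backdoor paths from Ck to Jr (paths whose first edge points into Ck):
  P1: Ck <- Ub <- Pf -> Be -> Jr
  P2: Ck <- Ub <- Pf -> Jr
  P3: Ck <- Sp <- Ub <- Pf -> Be -> Jr
  P4: Ck <- Sp <- Ub <- Pf -> Jr
Condition 1 (no descendant of Ck in the set): FAILS — Be is a descendant of Ck.
Condition 2 (every backdoor path blocked by {Be, Pf, Ub}):
  P1: blocked at chain node Ub ∈ conditioning set.
  P2: blocked at chain node Ub ∈ conditioning set.
  P3: blocked at chain node Ub ∈ conditioning set.
  P4: blocked at chain node Ub ∈ conditioning set.
{Be, Pf, Ub} does not satisfy the backdoor criterion.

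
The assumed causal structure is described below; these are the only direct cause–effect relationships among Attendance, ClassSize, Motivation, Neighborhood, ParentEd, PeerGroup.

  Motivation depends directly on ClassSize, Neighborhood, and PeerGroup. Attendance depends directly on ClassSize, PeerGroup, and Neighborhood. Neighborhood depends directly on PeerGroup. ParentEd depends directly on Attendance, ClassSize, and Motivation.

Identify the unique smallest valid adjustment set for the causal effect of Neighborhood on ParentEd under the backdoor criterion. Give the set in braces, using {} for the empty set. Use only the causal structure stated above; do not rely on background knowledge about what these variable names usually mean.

{PeerGroup}

Variables eligible for adjustment (non-descendants of Neighborhood, excluding Neighborhood and ParentEd): {ClassSize, PeerGroup}.
Backdoor paths from Neighborhood to ParentEd:
  P1: Neighborhood <- PeerGroup -> Attendance <- ClassSize -> Motivation -> ParentEd
  P2: Neighborhood <- PeerGroup -> Attendance <- ClassSize -> ParentEd
  P3: Neighborhood <- PeerGroup -> Attendance -> ParentEd
  P4: Neighborhood <- PeerGroup -> Motivation <- ClassSize -> Attendance -> ParentEd
  P5: Neighborhood <- PeerGroup -> Motivation <- ClassSize -> ParentEd
  P6: Neighborhood <- PeerGroup -> Motivation -> ParentEd
The empty set is not sufficient: P3 (Neighborhood <- PeerGroup -> Attendance -> ParentEd) has no collider blocking it and no conditioned non-collider, so it is open.
Try {PeerGroup}:
  P1: blocked at fork node PeerGroup ∈ conditioning set.
  P2: blocked at fork node PeerGroup ∈ conditioning set.
  P3: blocked at fork node PeerGroup ∈ conditioning set.
  P4: blocked at fork node PeerGroup ∈ conditioning set.
  P5: blocked at fork node PeerGroup ∈ conditioning set.
  P6: blocked at fork node PeerGroup ∈ conditioning set.
{PeerGroup} contains no descendant of Neighborhood and blocks every backdoor path.
No other singleton works — e.g. {ClassSize} leaves P3 open — so {PeerGroup} is the unique smallest valid adjustment set.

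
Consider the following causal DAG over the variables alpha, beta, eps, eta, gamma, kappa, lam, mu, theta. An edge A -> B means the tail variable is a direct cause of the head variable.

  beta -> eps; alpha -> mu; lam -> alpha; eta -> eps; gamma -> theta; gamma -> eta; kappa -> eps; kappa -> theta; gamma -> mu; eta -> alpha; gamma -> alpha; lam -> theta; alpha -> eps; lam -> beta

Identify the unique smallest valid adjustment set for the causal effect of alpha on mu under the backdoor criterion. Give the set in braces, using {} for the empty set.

Variables eligible for adjustment (non-descendants of alpha, excluding alpha and mu): {beta, eta, gamma, kappa, lam, theta}.
Backdoor paths from alpha to mu:
  P1: alpha <- gamma -> mu
  P2: alpha <- eta <- gamma -> mu
  P3: alpha <- eta -> eps <- beta <- lam -> theta <- gamma -> mu
  P4: alpha <- eta -> eps <- kappa -> theta <- gamma -> mu
  P5: alpha <- lam -> beta -> eps <- eta <- gamma -> mu
  P6: alpha <- lam -> beta -> eps <- kappa -> theta <- gamma -> mu
  P7: alpha <- lam -> theta <- gamma -> mu
  P8: alpha <- lam -> theta <- kappa -> eps <- eta <- gamma -> mu
The empty set is not sufficient: P1 (alpha <- gamma -> mu) has no collider blocking it and no conditioned non-collider, so it is open.
Try {gamma}:
  P1: blocked at fork node gamma ∈ conditioning set.
  P2: blocked at fork node gamma ∈ conditioning set.
  P3: blocked at collider eps (neither it nor any descendant is in the conditioning set).
  P4: blocked at collider eps (neither it nor any descendant is in the conditioning set).
  P5: blocked at collider eps (neither it nor any descendant is in the conditioning set).
  P6: blocked at collider eps (neither it nor any descendant is in the conditioning set).
  P7: blocked at collider theta (neither it nor any descendant is in the conditioning set).
  P8: blocked at collider theta (neither it nor any descendant is in the conditioning set).
{gamma} contains no descendant of alpha and blocks every backdoor path.
No other singleton works — e.g. {eta} leaves P1 open — so {gamma} is the unique smallest valid adjustment set.

{gamma}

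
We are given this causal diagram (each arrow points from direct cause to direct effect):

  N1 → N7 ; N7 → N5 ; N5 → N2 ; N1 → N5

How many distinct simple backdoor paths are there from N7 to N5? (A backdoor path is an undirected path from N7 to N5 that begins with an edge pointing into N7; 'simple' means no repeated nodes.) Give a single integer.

1

A backdoor path from N7 to N5 is any simple undirected path whose first edge points into N7 (i.e. leaves N7 via a parent).
Parents of N7: {N1}.
Enumerating:
  P1: N7 <- N1 -> N5
That exhausts the simple backdoor paths. Count: 1.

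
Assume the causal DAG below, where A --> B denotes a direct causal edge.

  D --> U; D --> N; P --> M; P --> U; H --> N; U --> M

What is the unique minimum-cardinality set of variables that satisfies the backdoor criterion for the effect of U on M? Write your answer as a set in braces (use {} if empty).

Variables eligible for adjustment (non-descendants of U, excluding U and M): {D, H, N, P}.
Backdoor paths from U to M:
  P1: U <- P -> M
The empty set is not sufficient: P1 (U <- P -> M) has no collider blocking it and no conditioned non-collider, so it is open.
Try {P}:
  P1: blocked at fork node P ∈ conditioning set.
{P} contains no descendant of U and blocks every backdoor path.
No other singleton works — e.g. {D} leaves P1 open — so {P} is the unique smallest valid adjustment set.

{P}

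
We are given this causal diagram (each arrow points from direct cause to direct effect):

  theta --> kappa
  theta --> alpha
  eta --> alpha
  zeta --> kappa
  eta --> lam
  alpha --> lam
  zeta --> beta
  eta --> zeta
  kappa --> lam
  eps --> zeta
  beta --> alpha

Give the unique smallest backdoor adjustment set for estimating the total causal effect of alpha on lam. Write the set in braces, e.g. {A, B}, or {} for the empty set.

Variables eligible for adjustment (non-descendants of alpha, excluding alpha and lam): {beta, eps, eta, kappa, theta, zeta}.
Backdoor paths from alpha to lam:
  P1: alpha <- eta -> zeta -> kappa -> lam
  P2: alpha <- eta -> lam
  P3: alpha <- beta <- zeta <- eta -> lam
  P4: alpha <- beta <- zeta -> kappa -> lam
  P5: alpha <- theta -> kappa <- zeta <- eta -> lam
  P6: alpha <- theta -> kappa -> lam
The empty set is not sufficient: P1 (alpha <- eta -> zeta -> kappa -> lam) has no collider blocking it and no conditioned non-collider, so it is open.
Try {eta, kappa}:
  P1: blocked at fork node eta ∈ conditioning set.
  P2: blocked at fork node eta ∈ conditioning set.
  P3: blocked at fork node eta ∈ conditioning set.
  P4: blocked at chain node kappa ∈ conditioning set.
  P5: blocked at fork node eta ∈ conditioning set.
  P6: blocked at chain node kappa ∈ conditioning set.
{eta, kappa} contains no descendant of alpha and blocks every backdoor path.
Every element of {eta, kappa} is needed (dropping eta leaves P2 open; dropping kappa leaves P4 open), so no proper subset is valid.
Among all size-2 subsets of the eligible variables, only {eta, kappa} blocks every backdoor path, so it is the unique smallest valid adjustment set.

{eta, kappa}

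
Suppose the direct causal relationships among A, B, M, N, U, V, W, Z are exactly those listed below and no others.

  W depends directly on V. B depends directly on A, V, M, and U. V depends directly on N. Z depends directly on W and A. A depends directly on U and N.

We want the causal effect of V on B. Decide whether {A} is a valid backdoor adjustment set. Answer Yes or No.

Backdoor paths from V to B (paths whose first edge points into V):
  P1: V <- N -> A <- U -> B
  P2: V <- N -> A -> B
Condition 1 (no descendant of V in the set): holds — descendants of V are {B, W, Z}; none are in {A}.
Condition 2 (every backdoor path blocked by {A}):
  P1: open — collider(s) A are conditioned on (or have a conditioned descendant) and no non-collider on the path is in the set.
  P2: blocked at chain node A ∈ conditioning set.
{A} does not satisfy the backdoor criterion.

No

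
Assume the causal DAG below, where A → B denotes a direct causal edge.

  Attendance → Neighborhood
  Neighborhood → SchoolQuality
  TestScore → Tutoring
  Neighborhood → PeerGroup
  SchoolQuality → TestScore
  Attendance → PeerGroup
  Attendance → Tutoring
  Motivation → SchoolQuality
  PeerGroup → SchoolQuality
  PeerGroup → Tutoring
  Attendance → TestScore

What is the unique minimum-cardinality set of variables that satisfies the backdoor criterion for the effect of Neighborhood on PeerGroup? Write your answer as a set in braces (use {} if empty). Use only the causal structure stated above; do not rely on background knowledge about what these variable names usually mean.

{Attendance}

Variables eligible for adjustment (non-descendants of Neighborhood, excluding Neighborhood and PeerGroup): {Attendance, Motivation}.
Backdoor paths from Neighborhood to PeerGroup:
  P1: Neighborhood <- Attendance -> PeerGroup
  P2: Neighborhood <- Attendance -> TestScore <- SchoolQuality <- PeerGroup
  P3: Neighborhood <- Attendance -> TestScore -> Tutoring <- PeerGroup
  P4: Neighborhood <- Attendance -> Tutoring <- PeerGroup
  P5: Neighborhood <- Attendance -> Tutoring <- TestScore <- SchoolQuality <- PeerGroup
The empty set is not sufficient: P1 (Neighborhood <- Attendance -> PeerGroup) has no collider blocking it and no conditioned non-collider, so it is open.
Try {Attendance}:
  P1: blocked at fork node Attendance ∈ conditioning set.
  P2: blocked at fork node Attendance ∈ conditioning set.
  P3: blocked at fork node Attendance ∈ conditioning set.
  P4: blocked at fork node Attendance ∈ conditioning set.
  P5: blocked at fork node Attendance ∈ conditioning set.
{Attendance} contains no descendant of Neighborhood and blocks every backdoor path.
No other singleton works — e.g. {Motivation} leaves P1 open — so {Attendance} is the unique smallest valid adjustment set.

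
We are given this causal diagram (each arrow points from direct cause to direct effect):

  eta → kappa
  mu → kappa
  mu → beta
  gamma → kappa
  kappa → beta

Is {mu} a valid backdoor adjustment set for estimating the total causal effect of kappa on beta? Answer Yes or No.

Yes

Backdoor paths from kappa to beta (paths whose first edge points into kappa):
  P1: kappa <- mu -> beta
Condition 1 (no descendant of kappa in the set): holds — descendants of kappa are {beta}; none are in {mu}.
Condition 2 (every backdoor path blocked by {mu}):
  P1: blocked at fork node mu ∈ conditioning set.
{mu} satisfies the backdoor criterion.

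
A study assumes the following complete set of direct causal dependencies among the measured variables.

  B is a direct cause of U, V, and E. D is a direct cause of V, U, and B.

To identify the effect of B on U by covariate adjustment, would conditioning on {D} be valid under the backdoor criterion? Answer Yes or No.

Backdoor paths from B to U (paths whose first edge points into B):
  P1: B <- D -> U
Condition 1 (no descendant of B in the set): holds — descendants of B are {E, U, V}; none are in {D}.
Condition 2 (every backdoor path blocked by {D}):
  P1: blocked at fork node D ∈ conditioning set.
{D} satisfies the backdoor criterion.

Yes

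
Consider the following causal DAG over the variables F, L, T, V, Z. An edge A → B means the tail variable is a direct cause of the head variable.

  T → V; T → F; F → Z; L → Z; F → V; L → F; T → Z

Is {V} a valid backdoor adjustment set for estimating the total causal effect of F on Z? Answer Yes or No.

No

Backdoor paths from F to Z (paths whose first edge points into F):
  P1: F <- T -> Z
  P2: F <- L -> Z
Condition 1 (no descendant of F in the set): FAILS — V is a descendant of F.
Condition 2 (every backdoor path blocked by {V}):
  P1: open — no interior node is in the conditioning set.
  P2: open — no interior node is in the conditioning set.
{V} does not satisfy the backdoor criterion.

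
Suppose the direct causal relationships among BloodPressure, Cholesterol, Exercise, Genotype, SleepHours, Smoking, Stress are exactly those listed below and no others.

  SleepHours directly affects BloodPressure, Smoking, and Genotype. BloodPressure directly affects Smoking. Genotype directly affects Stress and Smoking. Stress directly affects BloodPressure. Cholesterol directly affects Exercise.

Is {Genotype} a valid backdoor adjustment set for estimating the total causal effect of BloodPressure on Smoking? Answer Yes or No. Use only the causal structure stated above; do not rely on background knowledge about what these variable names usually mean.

Backdoor paths from BloodPressure to Smoking (paths whose first edge points into BloodPressure):
  P1: BloodPressure <- SleepHours -> Genotype -> Smoking
  P2: BloodPressure <- SleepHours -> Smoking
  P3: BloodPressure <- Stress <- Genotype <- SleepHours -> Smoking
  P4: BloodPressure <- Stress <- Genotype -> Smoking
Condition 1 (no descendant of BloodPressure in the set): holds — descendants of BloodPressure are {Smoking}; none are in {Genotype}.
Condition 2 (every backdoor path blocked by {Genotype}):
  P1: blocked at chain node Genotype ∈ conditioning set.
  P2: open — no interior node is in the conditioning set.
  P3: blocked at chain node Genotype ∈ conditioning set.
  P4: blocked at fork node Genotype ∈ conditioning set.
{Genotype} does not satisfy the backdoor criterion.

No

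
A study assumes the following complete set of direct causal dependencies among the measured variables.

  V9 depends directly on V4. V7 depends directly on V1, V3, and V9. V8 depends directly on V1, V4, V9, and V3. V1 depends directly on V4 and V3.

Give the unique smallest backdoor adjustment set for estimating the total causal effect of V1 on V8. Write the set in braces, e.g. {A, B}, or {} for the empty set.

Variables eligible for adjustment (non-descendants of V1, excluding V1 and V8): {V3, V4, V9}.
Backdoor paths from V1 to V8:
  P1: V1 <- V4 -> V9 -> V8
  P2: V1 <- V4 -> V9 -> V7 <- V3 -> V8
  P3: V1 <- V4 -> V8
  P4: V1 <- V3 -> V8
  P5: V1 <- V3 -> V7 <- V9 <- V4 -> V8
  P6: V1 <- V3 -> V7 <- V9 -> V8
The empty set is not sufficient: P1 (V1 <- V4 -> V9 -> V8) has no collider blocking it and no conditioned non-collider, so it is open.
Try {V3, V4}:
  P1: blocked at fork node V4 ∈ conditioning set.
  P2: blocked at fork node V4 ∈ conditioning set.
  P3: blocked at fork node V4 ∈ conditioning set.
  P4: blocked at fork node V3 ∈ conditioning set.
  P5: blocked at fork node V3 ∈ conditioning set.
  P6: blocked at fork node V3 ∈ conditioning set.
{V3, V4} contains no descendant of V1 and blocks every backdoor path.
Every element of {V3, V4} is needed (dropping V3 leaves P4 open; dropping V4 leaves P1 open), so no proper subset is valid.
Among all size-2 subsets of the eligible variables, only {V3, V4} blocks every backdoor path, so it is the unique smallest valid adjustment set.

{V3, V4}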